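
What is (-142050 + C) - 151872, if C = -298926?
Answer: -592848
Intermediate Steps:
(-142050 + C) - 151872 = (-142050 - 298926) - 151872 = -440976 - 151872 = -592848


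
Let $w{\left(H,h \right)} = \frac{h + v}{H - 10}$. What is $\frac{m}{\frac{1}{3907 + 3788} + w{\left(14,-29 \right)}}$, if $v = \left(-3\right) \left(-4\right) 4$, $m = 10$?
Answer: $\frac{307800}{146209} \approx 2.1052$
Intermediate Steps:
$v = 48$ ($v = 12 \cdot 4 = 48$)
$w{\left(H,h \right)} = \frac{48 + h}{-10 + H}$ ($w{\left(H,h \right)} = \frac{h + 48}{H - 10} = \frac{48 + h}{-10 + H}$)
$\frac{m}{\frac{1}{3907 + 3788} + w{\left(14,-29 \right)}} = \frac{10}{\frac{1}{3907 + 3788} + \frac{48 - 29}{-10 + 14}} = \frac{10}{\frac{1}{7695} + \frac{1}{4} \cdot 19} = \frac{10}{\frac{1}{7695} + \frac{19}{4}} = \frac{10}{\frac{146209}{30780}} = 10 \cdot \frac{30780}{146209} = \frac{307800}{146209}$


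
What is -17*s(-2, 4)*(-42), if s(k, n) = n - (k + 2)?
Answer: 2856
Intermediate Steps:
s(k, n) = -2 + n - k (s(k, n) = n - (2 + k) = n + (-2 - k) = -2 + n - k)
-17*s(-2, 4)*(-42) = -17*(-2 + 4 - 1*(-2))*(-42) = -17*(-2 + 4 + 2)*(-42) = -17*4*(-42) = -68*(-42) = 2856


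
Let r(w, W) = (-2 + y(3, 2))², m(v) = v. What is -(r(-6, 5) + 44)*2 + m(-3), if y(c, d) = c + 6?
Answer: -189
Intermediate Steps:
y(c, d) = 6 + c
r(w, W) = 49 (r(w, W) = (-2 + (6 + 3))² = (-2 + 9)² = 7² = 49)
-(r(-6, 5) + 44)*2 + m(-3) = -(49 + 44)*2 - 3 = -1*93*2 - 3 = -93*2 - 3 = -186 - 3 = -189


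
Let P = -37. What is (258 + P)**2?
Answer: 48841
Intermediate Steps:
(258 + P)**2 = (258 - 37)**2 = 221**2 = 48841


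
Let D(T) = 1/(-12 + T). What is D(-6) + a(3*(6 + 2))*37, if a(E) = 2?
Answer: 1331/18 ≈ 73.944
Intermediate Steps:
D(-6) + a(3*(6 + 2))*37 = 1/(-12 - 6) + 2*37 = 1/(-18) + 74 = -1/18 + 74 = 1331/18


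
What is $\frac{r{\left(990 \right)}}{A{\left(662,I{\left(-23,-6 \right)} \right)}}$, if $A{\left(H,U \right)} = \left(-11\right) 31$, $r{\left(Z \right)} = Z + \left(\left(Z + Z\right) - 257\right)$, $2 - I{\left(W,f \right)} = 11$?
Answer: $- \frac{2713}{341} \approx -7.956$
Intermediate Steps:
$I{\left(W,f \right)} = -9$ ($I{\left(W,f \right)} = 2 - 11 = -9$)
$r{\left(Z \right)} = -257 + 3 Z$ ($r{\left(Z \right)} = Z + \left(2 Z - 257\right) = Z + \left(-257 + 2 Z\right) = -257 + 3 Z$)
$A{\left(H,U \right)} = -341$
$\frac{r{\left(990 \right)}}{A{\left(662,I{\left(-23,-6 \right)} \right)}} = \frac{-257 + 3 \cdot 990}{-341} = \left(-257 + 2970\right) \left(- \frac{1}{341}\right) = 2713 \left(- \frac{1}{341}\right) = - \frac{2713}{341}$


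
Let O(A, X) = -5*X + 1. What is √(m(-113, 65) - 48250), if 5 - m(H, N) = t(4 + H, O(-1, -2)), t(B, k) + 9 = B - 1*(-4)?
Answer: I*√48131 ≈ 219.39*I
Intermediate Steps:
O(A, X) = 1 - 5*X
t(B, k) = -5 + B (t(B, k) = -9 + (B - 1*(-4)) = -9 + (B + 4) = -9 + (4 + B) = -5 + B)
m(H, N) = 6 - H (m(H, N) = 5 - (-5 + (4 + H)) = 5 - (-1 + H) = 5 + (1 - H) = 6 - H)
√(m(-113, 65) - 48250) = √((6 - 1*(-113)) - 48250) = √((6 + 113) - 48250) = √(119 - 48250) = √(-48131) = I*√48131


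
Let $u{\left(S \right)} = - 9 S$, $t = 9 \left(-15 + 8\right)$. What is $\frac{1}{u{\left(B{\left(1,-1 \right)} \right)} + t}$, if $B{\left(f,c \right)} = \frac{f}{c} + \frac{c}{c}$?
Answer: $- \frac{1}{63} \approx -0.015873$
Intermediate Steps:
$B{\left(f,c \right)} = 1 + \frac{f}{c}$ ($B{\left(f,c \right)} = \frac{f}{c} + 1 = 1 + \frac{f}{c}$)
$t = -63$ ($t = 9 \left(-7\right) = -63$)
$\frac{1}{u{\left(B{\left(1,-1 \right)} \right)} + t} = \frac{1}{- 9 \frac{-1 + 1}{-1} - 63} = \frac{1}{- 9 \left(\left(-1\right) 0\right) - 63} = \frac{1}{\left(-9\right) 0 - 63} = \frac{1}{0 - 63} = \frac{1}{-63} = - \frac{1}{63}$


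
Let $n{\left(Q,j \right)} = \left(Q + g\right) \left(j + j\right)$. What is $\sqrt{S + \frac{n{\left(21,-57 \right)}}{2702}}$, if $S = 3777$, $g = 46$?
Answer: $\frac{2 \sqrt{1722156177}}{1351} \approx 61.434$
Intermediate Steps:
$n{\left(Q,j \right)} = 2 j \left(46 + Q\right)$ ($n{\left(Q,j \right)} = \left(Q + 46\right) \left(j + j\right) = \left(46 + Q\right) 2 j = 2 j \left(46 + Q\right)$)
$\sqrt{S + \frac{n{\left(21,-57 \right)}}{2702}} = \sqrt{3777 + \frac{2 \left(-57\right) \left(46 + 21\right)}{2702}} = \sqrt{3777 + 2 \left(-57\right) 67 \cdot \frac{1}{2702}} = \sqrt{3777 - \frac{3819}{1351}} = \sqrt{\frac{5098908}{1351}} = \frac{2 \sqrt{1722156177}}{1351}$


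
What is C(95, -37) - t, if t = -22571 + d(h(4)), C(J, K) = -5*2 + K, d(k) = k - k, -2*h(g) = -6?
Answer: 22524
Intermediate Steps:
h(g) = 3 (h(g) = -½*(-6) = 3)
d(k) = 0
C(J, K) = -10 + K
t = -22571 (t = -22571 + 0 = -22571)
C(95, -37) - t = (-10 - 37) - 1*(-22571) = -47 + 22571 = 22524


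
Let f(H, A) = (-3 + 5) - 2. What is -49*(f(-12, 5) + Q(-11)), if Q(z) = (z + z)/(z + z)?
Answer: -49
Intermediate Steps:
Q(z) = 1 (Q(z) = (2*z)/((2*z)) = (2*z)*(1/(2*z)) = 1)
f(H, A) = 0 (f(H, A) = 2 - 2 = 0)
-49*(f(-12, 5) + Q(-11)) = -49*(0 + 1) = -49*1 = -49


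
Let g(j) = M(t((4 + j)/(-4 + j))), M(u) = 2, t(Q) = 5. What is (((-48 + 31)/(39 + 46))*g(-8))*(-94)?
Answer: 188/5 ≈ 37.600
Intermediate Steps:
g(j) = 2
(((-48 + 31)/(39 + 46))*g(-8))*(-94) = (((-48 + 31)/(39 + 46))*2)*(-94) = (-17/85*2)*(-94) = (-17*1/85*2)*(-94) = -⅕*2*(-94) = -⅖*(-94) = 188/5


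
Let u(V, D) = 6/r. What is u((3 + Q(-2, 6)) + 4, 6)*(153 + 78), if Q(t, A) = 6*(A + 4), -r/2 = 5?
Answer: -693/5 ≈ -138.60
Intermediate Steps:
r = -10 (r = -2*5 = -10)
Q(t, A) = 24 + 6*A (Q(t, A) = 6*(4 + A) = 24 + 6*A)
u(V, D) = -3/5 (u(V, D) = 6/(-10) = 6*(-1/10) = -3/5)
u((3 + Q(-2, 6)) + 4, 6)*(153 + 78) = -3*(153 + 78)/5 = -3/5*231 = -693/5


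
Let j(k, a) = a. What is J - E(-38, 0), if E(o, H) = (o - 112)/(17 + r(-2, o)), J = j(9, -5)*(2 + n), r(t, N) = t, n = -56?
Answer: 280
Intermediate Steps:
J = 270 (J = -5*(2 - 56) = -5*(-54) = 270)
E(o, H) = -112/15 + o/15 (E(o, H) = (o - 112)/(17 - 2) = (-112 + o)/15 = (-112 + o)*(1/15) = -112/15 + o/15)
J - E(-38, 0) = 270 - (-112/15 + (1/15)*(-38)) = 270 - (-112/15 - 38/15) = 270 - 1*(-10) = 270 + 10 = 280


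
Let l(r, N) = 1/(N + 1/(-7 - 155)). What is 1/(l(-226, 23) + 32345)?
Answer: 3725/120485287 ≈ 3.0917e-5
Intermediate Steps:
l(r, N) = 1/(-1/162 + N) (l(r, N) = 1/(N + 1/(-162)) = 1/(N - 1/162) = 1/(-1/162 + N))
1/(l(-226, 23) + 32345) = 1/(162/(-1 + 162*23) + 32345) = 1/(162/(-1 + 3726) + 32345) = 1/(162/3725 + 32345) = 1/(120485287/3725) = 3725/120485287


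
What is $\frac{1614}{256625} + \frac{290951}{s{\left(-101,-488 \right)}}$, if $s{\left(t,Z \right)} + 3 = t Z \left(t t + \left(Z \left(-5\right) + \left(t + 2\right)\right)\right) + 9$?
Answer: $\frac{1072391845003}{158637902425750} \approx 0.00676$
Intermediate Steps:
$s{\left(t,Z \right)} = 6 + Z t \left(2 + t + t^{2} - 5 Z\right)$ ($s{\left(t,Z \right)} = -3 + \left(t Z \left(t t + \left(Z \left(-5\right) + \left(t + 2\right)\right)\right) + 9\right) = -3 + \left(Z t \left(t^{2} - \left(-2 - t + 5 Z\right)\right) + 9\right) = -3 + \left(Z t \left(t^{2} + \left(2 + t - 5 Z\right)\right) + 9\right) = -3 + \left(Z t \left(2 + t + t^{2} - 5 Z\right) + 9\right) = -3 + \left(9 + Z t \left(2 + t + t^{2} - 5 Z\right)\right) = 6 + Z t \left(2 + t + t^{2} - 5 Z\right)$)
$\frac{1614}{256625} + \frac{290951}{s{\left(-101,-488 \right)}} = \frac{1614}{256625} + \frac{290951}{6 - 488 \left(-101\right)^{2} - 488 \left(-101\right)^{3} - - 505 \left(-488\right)^{2} + 2 \left(-488\right) \left(-101\right)} = 1614 \cdot \frac{1}{256625} + \frac{290951}{6 - 4978088 - -502786888 - \left(-505\right) 238144 + 98576} = \frac{1614}{256625} + \frac{290951}{6 - 4978088 + 502786888 + 120262720 + 98576} = \frac{1614}{256625} + \frac{290951}{618170102} = \frac{1072391845003}{158637902425750}$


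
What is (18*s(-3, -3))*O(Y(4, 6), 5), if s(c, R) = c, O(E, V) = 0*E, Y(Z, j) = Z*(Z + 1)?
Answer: 0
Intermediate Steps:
Y(Z, j) = Z*(1 + Z)
O(E, V) = 0
(18*s(-3, -3))*O(Y(4, 6), 5) = (18*(-3))*0 = -54*0 = 0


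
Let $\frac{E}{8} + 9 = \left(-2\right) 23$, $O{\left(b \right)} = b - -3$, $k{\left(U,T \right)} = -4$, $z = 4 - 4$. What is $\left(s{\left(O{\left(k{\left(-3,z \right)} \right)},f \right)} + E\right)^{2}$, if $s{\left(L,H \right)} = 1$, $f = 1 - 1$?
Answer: $192721$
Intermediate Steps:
$z = 0$ ($z = 4 - 4 = 0$)
$f = 0$ ($f = 1 - 1 = 0$)
$O{\left(b \right)} = 3 + b$ ($O{\left(b \right)} = b + 3 = 3 + b$)
$E = -440$ ($E = -72 + 8 \left(\left(-2\right) 23\right) = -72 + 8 \left(-46\right) = -72 - 368 = -440$)
$\left(s{\left(O{\left(k{\left(-3,z \right)} \right)},f \right)} + E\right)^{2} = \left(1 - 440\right)^{2} = \left(-439\right)^{2} = 192721$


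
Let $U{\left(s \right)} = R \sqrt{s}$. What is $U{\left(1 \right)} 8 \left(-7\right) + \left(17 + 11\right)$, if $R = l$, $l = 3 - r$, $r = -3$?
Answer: $-308$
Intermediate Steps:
$l = 6$ ($l = 3 - -3 = 3 + 3 = 6$)
$R = 6$
$U{\left(s \right)} = 6 \sqrt{s}$
$U{\left(1 \right)} 8 \left(-7\right) + \left(17 + 11\right) = 6 \sqrt{1} \cdot 8 \left(-7\right) + \left(17 + 11\right) = 6 \cdot 1 \left(-56\right) + 28 = 6 \left(-56\right) + 28 = -336 + 28 = -308$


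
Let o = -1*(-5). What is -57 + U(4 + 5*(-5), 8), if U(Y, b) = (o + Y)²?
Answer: 199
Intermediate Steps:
o = 5
U(Y, b) = (5 + Y)²
-57 + U(4 + 5*(-5), 8) = -57 + (5 + (4 + 5*(-5)))² = -57 + (5 + (4 - 25))² = -57 + (5 - 21)² = -57 + (-16)² = -57 + 256 = 199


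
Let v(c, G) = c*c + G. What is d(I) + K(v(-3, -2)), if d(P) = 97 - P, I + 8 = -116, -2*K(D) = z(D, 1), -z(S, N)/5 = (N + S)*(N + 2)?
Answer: 281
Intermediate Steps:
v(c, G) = G + c**2 (v(c, G) = c**2 + G = G + c**2)
z(S, N) = -5*(2 + N)*(N + S) (z(S, N) = -5*(N + S)*(N + 2) = -5*(N + S)*(2 + N) = -5*(2 + N)*(N + S))
K(D) = 15/2 + 15*D/2 (K(D) = -(-10*1 - 10*D - 5*1**2 - 5*1*D)/2 = -(-10 - 10*D - 5*1 - 5*D)/2 = -(-10 - 10*D - 5 - 5*D)/2 = -(-15 - 15*D)/2 = 15/2 + 15*D/2)
I = -124 (I = -8 - 116 = -124)
d(I) + K(v(-3, -2)) = (97 - 1*(-124)) + (15/2 + 15*(-2 + (-3)**2)/2) = (97 + 124) + (15/2 + 15*(-2 + 9)/2) = 221 + (15/2 + (15/2)*7) = 221 + (15/2 + 105/2) = 221 + 60 = 281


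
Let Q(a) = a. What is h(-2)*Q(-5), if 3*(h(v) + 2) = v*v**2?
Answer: 70/3 ≈ 23.333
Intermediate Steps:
h(v) = -2 + v**3/3 (h(v) = -2 + (v*v**2)/3 = -2 + v**3/3)
h(-2)*Q(-5) = (-2 + (1/3)*(-2)**3)*(-5) = (-2 + (1/3)*(-8))*(-5) = (-2 - 8/3)*(-5) = -14/3*(-5) = 70/3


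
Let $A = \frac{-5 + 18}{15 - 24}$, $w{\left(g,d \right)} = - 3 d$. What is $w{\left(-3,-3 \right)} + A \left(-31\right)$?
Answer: $\frac{484}{9} \approx 53.778$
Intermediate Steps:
$A = - \frac{13}{9}$ ($A = \frac{13}{-9} = 13 \left(- \frac{1}{9}\right) = - \frac{13}{9} \approx -1.4444$)
$w{\left(-3,-3 \right)} + A \left(-31\right) = \left(-3\right) \left(-3\right) - - \frac{403}{9} = 9 + \frac{403}{9} = \frac{484}{9}$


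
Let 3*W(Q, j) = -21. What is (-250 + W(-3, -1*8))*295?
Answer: -75815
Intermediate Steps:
W(Q, j) = -7 (W(Q, j) = (⅓)*(-21) = -7)
(-250 + W(-3, -1*8))*295 = (-250 - 7)*295 = -257*295 = -75815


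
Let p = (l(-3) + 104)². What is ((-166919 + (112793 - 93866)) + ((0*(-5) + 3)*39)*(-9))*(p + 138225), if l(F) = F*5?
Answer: -21782330570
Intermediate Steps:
l(F) = 5*F
p = 7921 (p = (5*(-3) + 104)² = (-15 + 104)² = 89² = 7921)
((-166919 + (112793 - 93866)) + ((0*(-5) + 3)*39)*(-9))*(p + 138225) = ((-166919 + (112793 - 93866)) + ((0*(-5) + 3)*39)*(-9))*(7921 + 138225) = ((-166919 + 18927) + ((0 + 3)*39)*(-9))*146146 = (-147992 + (3*39)*(-9))*146146 = (-147992 + 117*(-9))*146146 = (-147992 - 1053)*146146 = -149045*146146 = -21782330570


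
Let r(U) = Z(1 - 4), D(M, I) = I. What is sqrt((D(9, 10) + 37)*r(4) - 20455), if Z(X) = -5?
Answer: I*sqrt(20690) ≈ 143.84*I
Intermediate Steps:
r(U) = -5
sqrt((D(9, 10) + 37)*r(4) - 20455) = sqrt((10 + 37)*(-5) - 20455) = sqrt(47*(-5) - 20455) = sqrt(-235 - 20455) = sqrt(-20690) = I*sqrt(20690)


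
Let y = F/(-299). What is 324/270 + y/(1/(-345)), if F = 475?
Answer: 35703/65 ≈ 549.28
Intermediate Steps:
y = -475/299 (y = 475/(-299) = 475*(-1/299) = -475/299 ≈ -1.5886)
324/270 + y/(1/(-345)) = 324/270 - 475/(299*(1/(-345))) = 324*(1/270) - 475/(299*(-1/345)) = 6/5 - 475/299*(-345) = 6/5 + 7125/13 = 35703/65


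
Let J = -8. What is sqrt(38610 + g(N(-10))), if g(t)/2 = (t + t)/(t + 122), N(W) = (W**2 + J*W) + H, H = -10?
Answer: 10*sqrt(2057651)/73 ≈ 196.50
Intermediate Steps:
N(W) = -10 + W**2 - 8*W (N(W) = (W**2 - 8*W) - 10 = -10 + W**2 - 8*W)
g(t) = 4*t/(122 + t) (g(t) = 2*((t + t)/(t + 122)) = 2*((2*t)/(122 + t)) = 2*(2*t/(122 + t)) = 4*t/(122 + t))
sqrt(38610 + g(N(-10))) = sqrt(38610 + 4*(-10 + (-10)**2 - 8*(-10))/(122 + (-10 + (-10)**2 - 8*(-10)))) = sqrt(38610 + 4*(-10 + 100 + 80)/(122 + (-10 + 100 + 80))) = sqrt(38610 + 4*170/(122 + 170)) = sqrt(38610 + 4*170/292) = sqrt(38610 + 4*170*(1/292)) = sqrt(38610 + 170/73) = sqrt(2818700/73) = 10*sqrt(2057651)/73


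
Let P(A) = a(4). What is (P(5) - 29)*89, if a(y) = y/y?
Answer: -2492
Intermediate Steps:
a(y) = 1
P(A) = 1
(P(5) - 29)*89 = (1 - 29)*89 = -28*89 = -2492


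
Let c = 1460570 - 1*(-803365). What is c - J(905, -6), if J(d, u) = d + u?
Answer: 2263036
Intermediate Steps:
c = 2263935 (c = 1460570 + 803365 = 2263935)
c - J(905, -6) = 2263935 - (905 - 6) = 2263935 - 1*899 = 2263935 - 899 = 2263036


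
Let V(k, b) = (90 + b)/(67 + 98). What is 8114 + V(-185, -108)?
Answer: 446264/55 ≈ 8113.9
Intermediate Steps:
V(k, b) = 6/11 + b/165 (V(k, b) = (90 + b)/165 = (90 + b)*(1/165) = 6/11 + b/165)
8114 + V(-185, -108) = 8114 + (6/11 + (1/165)*(-108)) = 8114 + (6/11 - 36/55) = 8114 - 6/55 = 446264/55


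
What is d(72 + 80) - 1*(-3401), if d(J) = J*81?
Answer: 15713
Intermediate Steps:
d(J) = 81*J
d(72 + 80) - 1*(-3401) = 81*(72 + 80) - 1*(-3401) = 81*152 + 3401 = 12312 + 3401 = 15713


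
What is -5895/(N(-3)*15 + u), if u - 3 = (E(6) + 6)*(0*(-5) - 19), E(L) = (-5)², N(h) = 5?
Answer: 5895/511 ≈ 11.536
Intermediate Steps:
E(L) = 25
u = -586 (u = 3 + (25 + 6)*(0*(-5) - 19) = 3 + 31*(0 - 19) = 3 + 31*(-19) = 3 - 589 = -586)
-5895/(N(-3)*15 + u) = -5895/(5*15 - 586) = -5895/(75 - 586) = -5895/(-511) = -5895*(-1/511) = 5895/511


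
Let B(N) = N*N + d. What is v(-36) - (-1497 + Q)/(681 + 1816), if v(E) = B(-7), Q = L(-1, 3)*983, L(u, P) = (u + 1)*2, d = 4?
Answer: 133838/2497 ≈ 53.599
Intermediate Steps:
B(N) = 4 + N**2 (B(N) = N*N + 4 = N**2 + 4 = 4 + N**2)
L(u, P) = 2 + 2*u (L(u, P) = (1 + u)*2 = 2 + 2*u)
Q = 0 (Q = (2 + 2*(-1))*983 = (2 - 2)*983 = 0*983 = 0)
v(E) = 53 (v(E) = 4 + (-7)**2 = 4 + 49 = 53)
v(-36) - (-1497 + Q)/(681 + 1816) = 53 - (-1497 + 0)/(681 + 1816) = 53 - (-1497)/2497 = 53 - 1*(-1497/2497) = 53 + 1497/2497 = 133838/2497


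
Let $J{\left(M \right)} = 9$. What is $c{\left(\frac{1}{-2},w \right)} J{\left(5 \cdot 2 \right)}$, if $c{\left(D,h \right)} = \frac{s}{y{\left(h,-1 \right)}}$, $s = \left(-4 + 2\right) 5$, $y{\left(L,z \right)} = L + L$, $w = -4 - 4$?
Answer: $\frac{45}{8} \approx 5.625$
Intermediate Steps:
$w = -8$ ($w = -4 - 4 = -8$)
$y{\left(L,z \right)} = 2 L$
$s = -10$ ($s = \left(-2\right) 5 = -10$)
$c{\left(D,h \right)} = - \frac{5}{h}$ ($c{\left(D,h \right)} = - \frac{10}{2 h} = - 10 \frac{1}{2 h} = - \frac{5}{h}$)
$c{\left(\frac{1}{-2},w \right)} J{\left(5 \cdot 2 \right)} = - \frac{5}{-8} \cdot 9 = \left(-5\right) \left(- \frac{1}{8}\right) 9 = \frac{5}{8} \cdot 9 = \frac{45}{8}$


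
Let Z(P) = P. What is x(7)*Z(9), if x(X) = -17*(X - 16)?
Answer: 1377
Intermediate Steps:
x(X) = 272 - 17*X (x(X) = -17*(-16 + X) = 272 - 17*X)
x(7)*Z(9) = (272 - 17*7)*9 = (272 - 119)*9 = 153*9 = 1377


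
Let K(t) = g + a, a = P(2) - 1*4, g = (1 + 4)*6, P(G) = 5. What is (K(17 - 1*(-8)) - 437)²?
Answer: 164836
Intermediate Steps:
g = 30 (g = 5*6 = 30)
a = 1 (a = 5 - 1*4 = 5 - 4 = 1)
K(t) = 31 (K(t) = 30 + 1 = 31)
(K(17 - 1*(-8)) - 437)² = (31 - 437)² = (-406)² = 164836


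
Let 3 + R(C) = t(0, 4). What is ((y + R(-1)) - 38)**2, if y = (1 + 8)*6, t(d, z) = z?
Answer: 289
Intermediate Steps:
R(C) = 1 (R(C) = -3 + 4 = 1)
y = 54 (y = 9*6 = 54)
((y + R(-1)) - 38)**2 = ((54 + 1) - 38)**2 = (55 - 38)**2 = 17**2 = 289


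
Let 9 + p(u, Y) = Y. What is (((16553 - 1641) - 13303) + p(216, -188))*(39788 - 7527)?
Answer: 45552532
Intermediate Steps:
p(u, Y) = -9 + Y
(((16553 - 1641) - 13303) + p(216, -188))*(39788 - 7527) = (((16553 - 1641) - 13303) + (-9 - 188))*(39788 - 7527) = ((14912 - 13303) - 197)*32261 = (1609 - 197)*32261 = 1412*32261 = 45552532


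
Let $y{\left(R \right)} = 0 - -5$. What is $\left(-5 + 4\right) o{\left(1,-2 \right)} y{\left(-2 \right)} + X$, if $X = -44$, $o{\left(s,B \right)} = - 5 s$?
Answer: $-19$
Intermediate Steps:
$y{\left(R \right)} = 5$ ($y{\left(R \right)} = 0 + 5 = 5$)
$\left(-5 + 4\right) o{\left(1,-2 \right)} y{\left(-2 \right)} + X = \left(-5 + 4\right) \left(\left(-5\right) 1\right) 5 - 44 = \left(-1\right) \left(-5\right) 5 - 44 = 5 \cdot 5 - 44 = 25 - 44 = -19$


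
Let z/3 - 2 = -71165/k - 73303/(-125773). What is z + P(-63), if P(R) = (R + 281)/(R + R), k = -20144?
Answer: 2652281155381/159614992656 ≈ 16.617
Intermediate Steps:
P(R) = (281 + R)/(2*R) (P(R) = (281 + R)/((2*R)) = (281 + R)*(1/(2*R)) = (281 + R)/(2*R))
z = 46483181403/2533571312 (z = 6 + 3*(-71165/(-20144) - 73303/(-125773)) = 6 + 3*(-71165*(-1/20144) - 73303*(-1/125773)) = 6 + 3*(71165/20144 + 73303/125773) = 6 + 3*(10427251177/2533571312) = 6 + 31281753531/2533571312 = 46483181403/2533571312 ≈ 18.347)
z + P(-63) = 46483181403/2533571312 + (½)*(281 - 63)/(-63) = 46483181403/2533571312 + (½)*(-1/63)*218 = 46483181403/2533571312 - 109/63 = 2652281155381/159614992656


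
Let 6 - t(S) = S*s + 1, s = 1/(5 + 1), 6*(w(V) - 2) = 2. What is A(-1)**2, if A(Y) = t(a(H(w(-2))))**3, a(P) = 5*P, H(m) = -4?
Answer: 244140625/729 ≈ 3.3490e+5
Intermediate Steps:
w(V) = 7/3 (w(V) = 2 + (1/6)*2 = 2 + 1/3 = 7/3)
s = 1/6 ≈ 0.16667
t(S) = 5 - S/6 (t(S) = 6 - (S*(1/6) + 1) = 6 - (S/6 + 1) = 6 - (1 + S/6) = 6 + (-1 - S/6) = 5 - S/6)
A(Y) = 15625/27 (A(Y) = (5 - 5*(-4)/6)**3 = (5 - 1/6*(-20))**3 = (5 + 10/3)**3 = (25/3)**3 = 15625/27)
A(-1)**2 = (15625/27)**2 = 244140625/729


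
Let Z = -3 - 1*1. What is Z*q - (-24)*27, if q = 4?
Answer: 632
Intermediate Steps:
Z = -4 (Z = -3 - 1 = -4)
Z*q - (-24)*27 = -4*4 - (-24)*27 = -16 - 24*(-27) = -16 + 648 = 632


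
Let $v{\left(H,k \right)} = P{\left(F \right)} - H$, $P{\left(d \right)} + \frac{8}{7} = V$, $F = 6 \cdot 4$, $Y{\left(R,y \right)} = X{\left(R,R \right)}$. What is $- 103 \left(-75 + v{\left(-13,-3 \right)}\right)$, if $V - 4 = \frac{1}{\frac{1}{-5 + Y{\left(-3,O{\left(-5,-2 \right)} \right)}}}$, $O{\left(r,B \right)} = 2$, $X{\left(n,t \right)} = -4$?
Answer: $\frac{49131}{7} \approx 7018.7$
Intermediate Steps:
$Y{\left(R,y \right)} = -4$
$V = -5$ ($V = 4 + \frac{1}{\frac{1}{-5 - 4}} = 4 + \frac{1}{\frac{1}{-9}} = 4 + \frac{1}{- \frac{1}{9}} = 4 - 9 = -5$)
$F = 24$
$P{\left(d \right)} = - \frac{43}{7}$ ($P{\left(d \right)} = - \frac{8}{7} - 5 = - \frac{43}{7}$)
$v{\left(H,k \right)} = - \frac{43}{7} - H$
$- 103 \left(-75 + v{\left(-13,-3 \right)}\right) = - 103 \left(-75 - - \frac{48}{7}\right) = - 103 \left(-75 + \left(- \frac{43}{7} + 13\right)\right) = - 103 \left(-75 + \frac{48}{7}\right) = \left(-103\right) \left(- \frac{477}{7}\right) = \frac{49131}{7}$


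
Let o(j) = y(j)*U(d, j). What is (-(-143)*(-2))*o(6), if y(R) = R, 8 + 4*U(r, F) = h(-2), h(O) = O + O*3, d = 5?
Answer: 6864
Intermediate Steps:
h(O) = 4*O (h(O) = O + 3*O = 4*O)
U(r, F) = -4 (U(r, F) = -2 + (4*(-2))/4 = -2 + (¼)*(-8) = -2 - 2 = -4)
o(j) = -4*j (o(j) = j*(-4) = -4*j)
(-(-143)*(-2))*o(6) = (-(-143)*(-2))*(-4*6) = -13*22*(-24) = -286*(-24) = 6864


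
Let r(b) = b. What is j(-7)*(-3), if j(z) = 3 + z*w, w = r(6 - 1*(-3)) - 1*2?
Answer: 138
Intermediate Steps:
w = 7 (w = (6 - 1*(-3)) - 1*2 = (6 + 3) - 2 = 9 - 2 = 7)
j(z) = 3 + 7*z (j(z) = 3 + z*7 = 3 + 7*z)
j(-7)*(-3) = (3 + 7*(-7))*(-3) = (3 - 49)*(-3) = -46*(-3) = 138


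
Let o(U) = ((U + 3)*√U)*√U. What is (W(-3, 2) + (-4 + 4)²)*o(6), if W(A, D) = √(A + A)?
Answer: 54*I*√6 ≈ 132.27*I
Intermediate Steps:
W(A, D) = √2*√A (W(A, D) = √(2*A) = √2*√A)
o(U) = U*(3 + U) (o(U) = ((3 + U)*√U)*√U = (√U*(3 + U))*√U = U*(3 + U))
(W(-3, 2) + (-4 + 4)²)*o(6) = (√2*√(-3) + (-4 + 4)²)*(6*(3 + 6)) = (√2*(I*√3) + 0²)*(6*9) = (I*√6 + 0)*54 = (I*√6)*54 = 54*I*√6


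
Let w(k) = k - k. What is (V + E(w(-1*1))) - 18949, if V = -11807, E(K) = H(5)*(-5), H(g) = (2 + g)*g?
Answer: -30931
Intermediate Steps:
w(k) = 0
H(g) = g*(2 + g)
E(K) = -175 (E(K) = (5*(2 + 5))*(-5) = (5*7)*(-5) = 35*(-5) = -175)
(V + E(w(-1*1))) - 18949 = (-11807 - 175) - 18949 = -11982 - 18949 = -30931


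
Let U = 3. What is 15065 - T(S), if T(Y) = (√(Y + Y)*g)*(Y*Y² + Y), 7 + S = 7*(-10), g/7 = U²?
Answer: 15065 + 28766430*I*√154 ≈ 15065.0 + 3.5698e+8*I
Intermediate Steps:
g = 63 (g = 7*3² = 7*9 = 63)
S = -77 (S = -7 + 7*(-10) = -7 - 70 = -77)
T(Y) = 63*√2*√Y*(Y + Y³) (T(Y) = (√(Y + Y)*63)*(Y*Y² + Y) = (√(2*Y)*63)*(Y³ + Y) = ((√2*√Y)*63)*(Y + Y³) = (63*√2*√Y)*(Y + Y³) = 63*√2*√Y*(Y + Y³))
15065 - T(S) = 15065 - 63*√2*(-77)^(3/2)*(1 + (-77)²) = 15065 - 63*√2*(-77*I*√77)*(1 + 5929) = 15065 - 63*√2*(-77*I*√77)*5930 = 15065 - (-28766430)*I*√154 = 15065 + 28766430*I*√154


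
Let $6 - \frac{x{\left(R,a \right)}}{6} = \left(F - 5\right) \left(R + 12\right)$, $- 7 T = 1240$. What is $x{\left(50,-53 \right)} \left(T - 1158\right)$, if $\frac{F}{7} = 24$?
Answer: $\frac{566367600}{7} \approx 8.091 \cdot 10^{7}$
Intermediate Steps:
$F = 168$ ($F = 7 \cdot 24 = 168$)
$T = - \frac{1240}{7}$ ($T = \left(- \frac{1}{7}\right) 1240 = - \frac{1240}{7} \approx -177.14$)
$x{\left(R,a \right)} = -11700 - 978 R$ ($x{\left(R,a \right)} = 36 - 6 \left(168 - 5\right) \left(R + 12\right) = 36 - 6 \cdot 163 \left(12 + R\right) = 36 - 6 \left(1956 + 163 R\right) = 36 - \left(11736 + 978 R\right) = -11700 - 978 R$)
$x{\left(50,-53 \right)} \left(T - 1158\right) = \left(-11700 - 48900\right) \left(- \frac{1240}{7} - 1158\right) = \left(-11700 - 48900\right) \left(- \frac{9346}{7}\right) = \left(-60600\right) \left(- \frac{9346}{7}\right) = \frac{566367600}{7}$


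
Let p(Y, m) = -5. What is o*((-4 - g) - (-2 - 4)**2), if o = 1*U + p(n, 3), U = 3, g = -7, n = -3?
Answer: 66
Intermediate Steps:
o = -2 (o = 1*3 - 5 = 3 - 5 = -2)
o*((-4 - g) - (-2 - 4)**2) = -2*((-4 - 1*(-7)) - (-2 - 4)**2) = -2*((-4 + 7) - 1*(-6)**2) = -2*(3 - 1*36) = -2*(3 - 36) = -2*(-33) = 66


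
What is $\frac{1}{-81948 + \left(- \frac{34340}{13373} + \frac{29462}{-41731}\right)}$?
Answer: $- \frac{558068663}{45734437833390} \approx -1.2202 \cdot 10^{-5}$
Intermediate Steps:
$\frac{1}{-81948 + \left(- \frac{34340}{13373} + \frac{29462}{-41731}\right)} = \frac{1}{-81948 + \left(\left(-34340\right) \frac{1}{13373} + 29462 \left(- \frac{1}{41731}\right)\right)} = \frac{1}{-81948 - \frac{1827037866}{558068663}} = \frac{1}{- \frac{45734437833390}{558068663}} = - \frac{558068663}{45734437833390}$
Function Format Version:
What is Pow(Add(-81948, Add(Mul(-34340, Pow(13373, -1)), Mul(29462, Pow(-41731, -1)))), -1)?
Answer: Rational(-558068663, 45734437833390) ≈ -1.2202e-5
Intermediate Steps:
Pow(Add(-81948, Add(Mul(-34340, Pow(13373, -1)), Mul(29462, Pow(-41731, -1)))), -1) = Pow(Add(-81948, Add(Mul(-34340, Rational(1, 13373)), Mul(29462, Rational(-1, 41731)))), -1) = Pow(Add(-81948, Add(Rational(-34340, 13373), Rational(-29462, 41731))), -1) = Pow(Add(-81948, Rational(-1827037866, 558068663)), -1) = Pow(Rational(-45734437833390, 558068663), -1) = Rational(-558068663, 45734437833390)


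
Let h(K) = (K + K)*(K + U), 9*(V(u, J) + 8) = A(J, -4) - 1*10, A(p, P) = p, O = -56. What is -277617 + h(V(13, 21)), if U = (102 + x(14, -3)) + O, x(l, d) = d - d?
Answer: -22530043/81 ≈ -2.7815e+5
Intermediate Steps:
V(u, J) = -82/9 + J/9 (V(u, J) = -8 + (J - 1*10)/9 = -8 + (J - 10)/9 = -8 + (-10 + J)/9 = -8 + (-10/9 + J/9) = -82/9 + J/9)
x(l, d) = 0
U = 46 (U = (102 + 0) - 56 = 102 - 56 = 46)
h(K) = 2*K*(46 + K) (h(K) = (K + K)*(K + 46) = (2*K)*(46 + K) = 2*K*(46 + K))
-277617 + h(V(13, 21)) = -277617 + 2*(-82/9 + (1/9)*21)*(46 + (-82/9 + (1/9)*21)) = -277617 + 2*(-82/9 + 7/3)*(46 + (-82/9 + 7/3)) = -277617 + 2*(-61/9)*(46 - 61/9) = -277617 + 2*(-61/9)*(353/9) = -277617 - 43066/81 = -22530043/81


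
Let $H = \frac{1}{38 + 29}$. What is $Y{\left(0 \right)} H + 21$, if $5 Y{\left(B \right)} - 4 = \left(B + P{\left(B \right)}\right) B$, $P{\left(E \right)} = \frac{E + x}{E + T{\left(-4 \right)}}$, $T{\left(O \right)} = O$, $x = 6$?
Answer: $\frac{7039}{335} \approx 21.012$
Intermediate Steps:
$H = \frac{1}{67} \approx 0.014925$
$P{\left(E \right)} = \frac{6 + E}{-4 + E}$ ($P{\left(E \right)} = \frac{E + 6}{E - 4} = \frac{6 + E}{-4 + E}$)
$Y{\left(B \right)} = \frac{4}{5} + \frac{B \left(B + \frac{6 + B}{-4 + B}\right)}{5}$ ($Y{\left(B \right)} = \frac{4}{5} + \frac{\left(B + \frac{6 + B}{-4 + B}\right) B}{5} = \frac{4}{5} + \frac{B \left(B + \frac{6 + B}{-4 + B}\right)}{5}$)
$Y{\left(0 \right)} H + 21 = \frac{0 \left(6 + 0\right) + \left(-4 + 0\right) \left(4 + 0^{2}\right)}{5 \left(-4 + 0\right)} \frac{1}{67} + 21 = \frac{0 \cdot 6 - 4 \left(4 + 0\right)}{5 \left(-4\right)} \frac{1}{67} + 21 = \frac{1}{5} \left(- \frac{1}{4}\right) \left(0 - 16\right) \frac{1}{67} + 21 = \frac{1}{5} \left(- \frac{1}{4}\right) \left(-16\right) \frac{1}{67} + 21 = \frac{4}{5} \cdot \frac{1}{67} + 21 = \frac{4}{335} + 21 = \frac{7039}{335}$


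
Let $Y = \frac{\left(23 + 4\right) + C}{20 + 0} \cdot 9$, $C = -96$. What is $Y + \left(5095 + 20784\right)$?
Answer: $\frac{516959}{20} \approx 25848.0$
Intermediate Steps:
$Y = - \frac{621}{20}$ ($Y = \frac{\left(23 + 4\right) - 96}{20 + 0} \cdot 9 = \frac{27 - 96}{20} \cdot 9 = \left(-69\right) \frac{1}{20} \cdot 9 = \left(- \frac{69}{20}\right) 9 = - \frac{621}{20} \approx -31.05$)
$Y + \left(5095 + 20784\right) = - \frac{621}{20} + \left(5095 + 20784\right) = - \frac{621}{20} + 25879 = \frac{516959}{20}$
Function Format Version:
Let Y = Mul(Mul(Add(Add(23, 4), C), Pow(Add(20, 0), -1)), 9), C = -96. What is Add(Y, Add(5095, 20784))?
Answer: Rational(516959, 20) ≈ 25848.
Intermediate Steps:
Y = Rational(-621, 20) (Y = Mul(Mul(Add(Add(23, 4), -96), Pow(Add(20, 0), -1)), 9) = Mul(Mul(Add(27, -96), Pow(20, -1)), 9) = Mul(Mul(-69, Rational(1, 20)), 9) = Mul(Rational(-69, 20), 9) = Rational(-621, 20) ≈ -31.050)
Add(Y, Add(5095, 20784)) = Add(Rational(-621, 20), Add(5095, 20784)) = Add(Rational(-621, 20), 25879) = Rational(516959, 20)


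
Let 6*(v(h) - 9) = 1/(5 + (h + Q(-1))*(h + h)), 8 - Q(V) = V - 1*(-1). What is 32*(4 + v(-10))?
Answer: 56176/135 ≈ 416.12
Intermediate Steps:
Q(V) = 7 - V (Q(V) = 8 - (V - 1*(-1)) = 8 - (V + 1) = 8 - (1 + V) = 8 + (-1 - V) = 7 - V)
v(h) = 9 + 1/(6*(5 + 2*h*(8 + h))) (v(h) = 9 + 1/(6*(5 + (h + (7 - 1*(-1)))*(h + h))) = 9 + 1/(6*(5 + (h + (7 + 1))*(2*h))) = 9 + 1/(6*(5 + (h + 8)*(2*h))) = 9 + 1/(6*(5 + (8 + h)*(2*h))) = 9 + 1/(6*(5 + 2*h*(8 + h))))
32*(4 + v(-10)) = 32*(4 + (271 + 108*(-10)**2 + 864*(-10))/(6*(5 + 2*(-10)**2 + 16*(-10)))) = 32*(4 + (271 + 108*100 - 8640)/(6*(5 + 2*100 - 160))) = 32*(4 + (271 + 10800 - 8640)/(6*(5 + 200 - 160))) = 32*(4 + (1/6)*2431/45) = 32*(4 + (1/6)*(1/45)*2431) = 32*(4 + 2431/270) = 32*(3511/270) = 56176/135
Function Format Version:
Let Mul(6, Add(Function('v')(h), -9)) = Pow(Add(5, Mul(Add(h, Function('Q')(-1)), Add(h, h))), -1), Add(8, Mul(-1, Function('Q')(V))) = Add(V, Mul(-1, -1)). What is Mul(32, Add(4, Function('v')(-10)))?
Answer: Rational(56176, 135) ≈ 416.12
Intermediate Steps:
Function('Q')(V) = Add(7, Mul(-1, V)) (Function('Q')(V) = Add(8, Mul(-1, Add(V, Mul(-1, -1)))) = Add(8, Mul(-1, Add(V, 1))) = Add(8, Mul(-1, Add(1, V))) = Add(8, Add(-1, Mul(-1, V))) = Add(7, Mul(-1, V)))
Function('v')(h) = Add(9, Mul(Rational(1, 6), Pow(Add(5, Mul(2, h, Add(8, h))), -1))) (Function('v')(h) = Add(9, Mul(Rational(1, 6), Pow(Add(5, Mul(Add(h, Add(7, Mul(-1, -1))), Add(h, h))), -1))) = Add(9, Mul(Rational(1, 6), Pow(Add(5, Mul(Add(h, Add(7, 1)), Mul(2, h))), -1))) = Add(9, Mul(Rational(1, 6), Pow(Add(5, Mul(Add(h, 8), Mul(2, h))), -1))) = Add(9, Mul(Rational(1, 6), Pow(Add(5, Mul(Add(8, h), Mul(2, h))), -1))) = Add(9, Mul(Rational(1, 6), Pow(Add(5, Mul(2, h, Add(8, h))), -1))))
Mul(32, Add(4, Function('v')(-10))) = Mul(32, Add(4, Mul(Rational(1, 6), Pow(Add(5, Mul(2, Pow(-10, 2)), Mul(16, -10)), -1), Add(271, Mul(108, Pow(-10, 2)), Mul(864, -10))))) = Mul(32, Add(4, Mul(Rational(1, 6), Pow(Add(5, Mul(2, 100), -160), -1), Add(271, Mul(108, 100), -8640)))) = Mul(32, Add(4, Mul(Rational(1, 6), Pow(Add(5, 200, -160), -1), Add(271, 10800, -8640)))) = Mul(32, Add(4, Mul(Rational(1, 6), Pow(45, -1), 2431))) = Mul(32, Add(4, Mul(Rational(1, 6), Rational(1, 45), 2431))) = Mul(32, Add(4, Rational(2431, 270))) = Mul(32, Rational(3511, 270)) = Rational(56176, 135)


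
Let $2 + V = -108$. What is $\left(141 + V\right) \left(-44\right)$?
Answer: $-1364$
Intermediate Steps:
$V = -110$ ($V = -2 - 108 = -110$)
$\left(141 + V\right) \left(-44\right) = \left(141 - 110\right) \left(-44\right) = 31 \left(-44\right) = -1364$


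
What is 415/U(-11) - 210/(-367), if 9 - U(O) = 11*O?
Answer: 35921/9542 ≈ 3.7645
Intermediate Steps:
U(O) = 9 - 11*O
415/U(-11) - 210/(-367) = 415/(9 - 11*(-11)) - 210/(-367) = 415/(9 + 121) - 210*(-1/367) = 415/130 + 210/367 = 415*(1/130) + 210/367 = 83/26 + 210/367 = 35921/9542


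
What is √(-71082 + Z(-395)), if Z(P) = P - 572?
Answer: I*√72049 ≈ 268.42*I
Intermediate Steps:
Z(P) = -572 + P
√(-71082 + Z(-395)) = √(-71082 + (-572 - 395)) = √(-71082 - 967) = √(-72049) = I*√72049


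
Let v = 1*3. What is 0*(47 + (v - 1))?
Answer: 0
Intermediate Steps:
v = 3
0*(47 + (v - 1)) = 0*(47 + (3 - 1)) = 0*(47 + 2) = 0*49 = 0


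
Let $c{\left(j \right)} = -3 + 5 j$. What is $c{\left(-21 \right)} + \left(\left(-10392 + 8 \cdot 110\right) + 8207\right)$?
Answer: $-1413$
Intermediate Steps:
$c{\left(-21 \right)} + \left(\left(-10392 + 8 \cdot 110\right) + 8207\right) = \left(-3 + 5 \left(-21\right)\right) + \left(\left(-10392 + 8 \cdot 110\right) + 8207\right) = \left(-3 - 105\right) + \left(\left(-10392 + 880\right) + 8207\right) = -108 + \left(-9512 + 8207\right) = -108 - 1305 = -1413$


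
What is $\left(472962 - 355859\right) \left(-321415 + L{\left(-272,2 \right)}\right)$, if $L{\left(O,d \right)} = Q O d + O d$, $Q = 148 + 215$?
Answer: $-60826928393$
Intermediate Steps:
$Q = 363$
$L{\left(O,d \right)} = 364 O d$ ($L{\left(O,d \right)} = 363 O d + O d = 364 O d$)
$\left(472962 - 355859\right) \left(-321415 + L{\left(-272,2 \right)}\right) = \left(472962 - 355859\right) \left(-321415 + 364 \left(-272\right) 2\right) = 117103 \left(-321415 - 198016\right) = 117103 \left(-519431\right) = -60826928393$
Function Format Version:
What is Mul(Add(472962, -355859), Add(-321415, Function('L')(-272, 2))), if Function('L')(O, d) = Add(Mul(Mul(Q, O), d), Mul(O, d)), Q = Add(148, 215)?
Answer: -60826928393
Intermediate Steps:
Q = 363
Function('L')(O, d) = Mul(364, O, d) (Function('L')(O, d) = Add(Mul(Mul(363, O), d), Mul(O, d)) = Add(Mul(363, O, d), Mul(O, d)) = Mul(364, O, d))
Mul(Add(472962, -355859), Add(-321415, Function('L')(-272, 2))) = Mul(Add(472962, -355859), Add(-321415, Mul(364, -272, 2))) = Mul(117103, Add(-321415, -198016)) = Mul(117103, -519431) = -60826928393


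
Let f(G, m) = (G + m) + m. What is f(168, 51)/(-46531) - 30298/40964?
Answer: -37390961/50160418 ≈ -0.74543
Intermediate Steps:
f(G, m) = G + 2*m
f(168, 51)/(-46531) - 30298/40964 = (168 + 2*51)/(-46531) - 30298/40964 = (168 + 102)*(-1/46531) - 30298*1/40964 = 270*(-1/46531) - 15149/20482 = -270/46531 - 15149/20482 = -37390961/50160418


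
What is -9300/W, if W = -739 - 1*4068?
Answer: 9300/4807 ≈ 1.9347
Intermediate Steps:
W = -4807 (W = -739 - 4068 = -4807)
-9300/W = -9300/(-4807) = -9300*(-1/4807) = 9300/4807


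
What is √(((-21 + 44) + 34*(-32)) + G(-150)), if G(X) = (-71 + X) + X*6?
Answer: I*√2186 ≈ 46.755*I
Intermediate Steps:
G(X) = -71 + 7*X (G(X) = (-71 + X) + 6*X = -71 + 7*X)
√(((-21 + 44) + 34*(-32)) + G(-150)) = √(((-21 + 44) + 34*(-32)) + (-71 + 7*(-150))) = √((23 - 1088) + (-71 - 1050)) = √(-1065 - 1121) = √(-2186) = I*√2186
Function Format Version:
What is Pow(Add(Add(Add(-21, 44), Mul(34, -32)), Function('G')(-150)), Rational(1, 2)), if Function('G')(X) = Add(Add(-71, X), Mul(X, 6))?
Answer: Mul(I, Pow(2186, Rational(1, 2))) ≈ Mul(46.755, I)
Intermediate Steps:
Function('G')(X) = Add(-71, Mul(7, X)) (Function('G')(X) = Add(Add(-71, X), Mul(6, X)) = Add(-71, Mul(7, X)))
Pow(Add(Add(Add(-21, 44), Mul(34, -32)), Function('G')(-150)), Rational(1, 2)) = Pow(Add(Add(Add(-21, 44), Mul(34, -32)), Add(-71, Mul(7, -150))), Rational(1, 2)) = Pow(Add(Add(23, -1088), Add(-71, -1050)), Rational(1, 2)) = Pow(Add(-1065, -1121), Rational(1, 2)) = Pow(-2186, Rational(1, 2)) = Mul(I, Pow(2186, Rational(1, 2)))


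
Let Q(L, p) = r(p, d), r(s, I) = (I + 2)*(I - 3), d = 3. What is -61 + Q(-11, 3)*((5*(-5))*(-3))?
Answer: -61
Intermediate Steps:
r(s, I) = (-3 + I)*(2 + I) (r(s, I) = (2 + I)*(-3 + I) = (-3 + I)*(2 + I))
Q(L, p) = 0 (Q(L, p) = -6 + 3² - 1*3 = -6 + 9 - 3 = 0)
-61 + Q(-11, 3)*((5*(-5))*(-3)) = -61 + 0*((5*(-5))*(-3)) = -61 + 0*(-25*(-3)) = -61 + 0*75 = -61 + 0 = -61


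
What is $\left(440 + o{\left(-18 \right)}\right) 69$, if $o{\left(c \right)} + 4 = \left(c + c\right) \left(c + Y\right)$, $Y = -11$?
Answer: $102120$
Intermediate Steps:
$o{\left(c \right)} = -4 + 2 c \left(-11 + c\right)$ ($o{\left(c \right)} = -4 + \left(c + c\right) \left(c - 11\right) = -4 + 2 c \left(-11 + c\right)$)
$\left(440 + o{\left(-18 \right)}\right) 69 = \left(440 - \left(-392 - 648\right)\right) 69 = \left(440 + \left(-4 + 396 + 2 \cdot 324\right)\right) 69 = \left(440 + \left(-4 + 396 + 648\right)\right) 69 = \left(440 + 1040\right) 69 = 1480 \cdot 69 = 102120$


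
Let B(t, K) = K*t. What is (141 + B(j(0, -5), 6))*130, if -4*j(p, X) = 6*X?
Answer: 24180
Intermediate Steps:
j(p, X) = -3*X/2
(141 + B(j(0, -5), 6))*130 = (141 + 6*(-3/2*(-5)))*130 = (141 + 6*(15/2))*130 = (141 + 45)*130 = 186*130 = 24180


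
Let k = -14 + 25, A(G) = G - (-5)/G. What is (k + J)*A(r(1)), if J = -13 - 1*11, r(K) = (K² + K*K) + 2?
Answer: -273/4 ≈ -68.250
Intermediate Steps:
r(K) = 2 + 2*K² (r(K) = (K² + K²) + 2 = 2*K² + 2 = 2 + 2*K²)
A(G) = G + 5/G
J = -24 (J = -13 - 11 = -24)
k = 11
(k + J)*A(r(1)) = (11 - 24)*((2 + 2*1²) + 5/(2 + 2*1²)) = -13*((2 + 2*1) + 5/(2 + 2*1)) = -13*((2 + 2) + 5/(2 + 2)) = -13*(4 + 5/4) = -13*21/4 = -273/4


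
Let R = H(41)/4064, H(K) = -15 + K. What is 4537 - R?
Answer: 9219171/2032 ≈ 4537.0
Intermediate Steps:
R = 13/2032 (R = (-15 + 41)/4064 = 26*(1/4064) = 13/2032 ≈ 0.0063976)
4537 - R = 4537 - 1*13/2032 = 4537 - 13/2032 = 9219171/2032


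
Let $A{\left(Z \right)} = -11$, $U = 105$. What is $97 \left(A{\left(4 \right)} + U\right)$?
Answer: $9118$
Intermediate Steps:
$97 \left(A{\left(4 \right)} + U\right) = 97 \left(-11 + 105\right) = 97 \cdot 94 = 9118$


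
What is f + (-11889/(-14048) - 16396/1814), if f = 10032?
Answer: 127718706971/12741536 ≈ 10024.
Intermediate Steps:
f + (-11889/(-14048) - 16396/1814) = 10032 + (-11889/(-14048) - 16396/1814) = 10032 + (-11889*(-1/14048) - 16396*1/1814) = 10032 + (11889/14048 - 8198/907) = 10032 - 104382181/12741536 = 127718706971/12741536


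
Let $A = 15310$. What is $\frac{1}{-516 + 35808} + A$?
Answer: $\frac{540320521}{35292} \approx 15310.0$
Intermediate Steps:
$\frac{1}{-516 + 35808} + A = \frac{1}{-516 + 35808} + 15310 = \frac{1}{35292} + 15310 = \frac{540320521}{35292}$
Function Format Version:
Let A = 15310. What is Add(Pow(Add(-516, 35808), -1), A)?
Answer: Rational(540320521, 35292) ≈ 15310.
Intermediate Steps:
Add(Pow(Add(-516, 35808), -1), A) = Add(Pow(Add(-516, 35808), -1), 15310) = Add(Pow(35292, -1), 15310) = Add(Rational(1, 35292), 15310) = Rational(540320521, 35292)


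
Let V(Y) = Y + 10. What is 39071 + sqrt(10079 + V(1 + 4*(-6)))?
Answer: 39071 + sqrt(10066) ≈ 39171.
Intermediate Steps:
V(Y) = 10 + Y
39071 + sqrt(10079 + V(1 + 4*(-6))) = 39071 + sqrt(10079 + (10 + (1 + 4*(-6)))) = 39071 + sqrt(10079 + (10 + (1 - 24))) = 39071 + sqrt(10079 + (10 - 23)) = 39071 + sqrt(10079 - 13) = 39071 + sqrt(10066)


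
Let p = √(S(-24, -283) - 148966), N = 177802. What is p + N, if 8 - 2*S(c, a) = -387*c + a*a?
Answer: 177802 + I*√774602/2 ≈ 1.778e+5 + 440.06*I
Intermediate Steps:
S(c, a) = 4 - a²/2 + 387*c/2 (S(c, a) = 4 - (-387*c + a*a)/2 = 4 - (-387*c + a²)/2 = 4 - (a² - 387*c)/2 = 4 + (-a²/2 + 387*c/2) = 4 - a²/2 + 387*c/2)
p = I*√774602/2 (p = √((4 - ½*(-283)² + (387/2)*(-24)) - 148966) = √((4 - ½*80089 - 4644) - 148966) = √((4 - 80089/2 - 4644) - 148966) = √(-89369/2 - 148966) = √(-387301/2) = I*√774602/2 ≈ 440.06*I)
p + N = I*√774602/2 + 177802 = 177802 + I*√774602/2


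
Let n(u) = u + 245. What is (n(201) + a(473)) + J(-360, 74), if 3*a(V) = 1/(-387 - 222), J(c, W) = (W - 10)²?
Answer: 8298233/1827 ≈ 4542.0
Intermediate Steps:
J(c, W) = (-10 + W)²
n(u) = 245 + u
a(V) = -1/1827 (a(V) = 1/(3*(-387 - 222)) = (⅓)/(-609) = (⅓)*(-1/609) = -1/1827)
(n(201) + a(473)) + J(-360, 74) = ((245 + 201) - 1/1827) + (-10 + 74)² = (446 - 1/1827) + 64² = 814841/1827 + 4096 = 8298233/1827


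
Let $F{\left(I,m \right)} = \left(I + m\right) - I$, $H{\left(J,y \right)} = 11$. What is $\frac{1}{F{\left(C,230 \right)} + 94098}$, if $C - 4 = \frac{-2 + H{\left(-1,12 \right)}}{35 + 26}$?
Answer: $\frac{1}{94328} \approx 1.0601 \cdot 10^{-5}$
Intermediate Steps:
$C = \frac{253}{61}$ ($C = 4 + \frac{-2 + 11}{35 + 26} = 4 + \frac{9}{61} = \frac{253}{61} \approx 4.1475$)
$F{\left(I,m \right)} = m$
$\frac{1}{F{\left(C,230 \right)} + 94098} = \frac{1}{230 + 94098} = \frac{1}{94328}$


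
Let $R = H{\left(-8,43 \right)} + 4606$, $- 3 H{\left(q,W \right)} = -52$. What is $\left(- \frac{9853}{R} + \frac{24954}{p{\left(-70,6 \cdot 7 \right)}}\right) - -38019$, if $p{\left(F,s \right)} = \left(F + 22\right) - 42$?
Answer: $\frac{1570344847}{41610} \approx 37740.0$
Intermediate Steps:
$H{\left(q,W \right)} = \frac{52}{3}$ ($H{\left(q,W \right)} = \left(- \frac{1}{3}\right) \left(-52\right) = \frac{52}{3}$)
$R = \frac{13870}{3}$ ($R = \frac{52}{3} + 4606 = \frac{13870}{3} \approx 4623.3$)
$p{\left(F,s \right)} = -20 + F$ ($p{\left(F,s \right)} = \left(22 + F\right) - 42 = -20 + F$)
$\left(- \frac{9853}{R} + \frac{24954}{p{\left(-70,6 \cdot 7 \right)}}\right) - -38019 = \left(- \frac{9853}{\frac{13870}{3}} + \frac{24954}{-20 - 70}\right) - -38019 = \left(\left(-9853\right) \frac{3}{13870} + \frac{24954}{-90}\right) + 38019 = \left(- \frac{29559}{13870} + 24954 \left(- \frac{1}{90}\right)\right) + 38019 = \left(- \frac{29559}{13870} - \frac{4159}{15}\right) + 38019 = - \frac{11625743}{41610} + 38019 = \frac{1570344847}{41610}$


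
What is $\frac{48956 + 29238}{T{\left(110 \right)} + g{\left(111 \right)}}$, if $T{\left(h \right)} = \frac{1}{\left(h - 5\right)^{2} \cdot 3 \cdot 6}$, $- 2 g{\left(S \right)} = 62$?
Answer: $- \frac{15517599300}{6151949} \approx -2522.4$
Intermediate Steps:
$g{\left(S \right)} = -31$ ($g{\left(S \right)} = \left(- \frac{1}{2}\right) 62 = -31$)
$T{\left(h \right)} = \frac{1}{18 \left(-5 + h\right)^{2}}$ ($T{\left(h \right)} = \frac{1}{\left(-5 + h\right)^{2} \cdot 3 \cdot 6} = \frac{1}{3 \left(-5 + h\right)^{2} \cdot 6} = \frac{1}{18 \left(-5 + h\right)^{2}}$)
$\frac{48956 + 29238}{T{\left(110 \right)} + g{\left(111 \right)}} = \frac{48956 + 29238}{\frac{1}{18 \left(-5 + 110\right)^{2}} - 31} = \frac{78194}{\frac{1}{18 \cdot 11025} - 31} = \frac{78194}{\frac{1}{18} \cdot \frac{1}{11025} - 31} = \frac{78194}{\frac{1}{198450} - 31} = \frac{78194}{- \frac{6151949}{198450}} = 78194 \left(- \frac{198450}{6151949}\right) = - \frac{15517599300}{6151949}$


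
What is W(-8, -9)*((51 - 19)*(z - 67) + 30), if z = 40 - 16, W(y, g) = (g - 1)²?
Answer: -134600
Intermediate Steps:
W(y, g) = (-1 + g)²
z = 24
W(-8, -9)*((51 - 19)*(z - 67) + 30) = (-1 - 9)²*((51 - 19)*(24 - 67) + 30) = (-10)²*(32*(-43) + 30) = 100*(-1376 + 30) = 100*(-1346) = -134600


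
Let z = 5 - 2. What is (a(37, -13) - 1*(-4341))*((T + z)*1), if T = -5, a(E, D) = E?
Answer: -8756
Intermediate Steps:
z = 3
(a(37, -13) - 1*(-4341))*((T + z)*1) = (37 - 1*(-4341))*((-5 + 3)*1) = (37 + 4341)*(-2*1) = 4378*(-2) = -8756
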